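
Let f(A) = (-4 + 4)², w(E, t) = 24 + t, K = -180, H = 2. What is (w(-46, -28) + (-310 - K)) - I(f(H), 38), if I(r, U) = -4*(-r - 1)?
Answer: -138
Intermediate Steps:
f(A) = 0 (f(A) = 0² = 0)
I(r, U) = 4 + 4*r (I(r, U) = -4*(-1 - r) = 4 + 4*r)
(w(-46, -28) + (-310 - K)) - I(f(H), 38) = ((24 - 28) + (-310 - 1*(-180))) - (4 + 4*0) = (-4 + (-310 + 180)) - (4 + 0) = (-4 - 130) - 1*4 = -134 - 4 = -138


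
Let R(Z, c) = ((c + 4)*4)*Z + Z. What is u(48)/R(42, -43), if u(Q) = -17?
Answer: 17/6510 ≈ 0.0026114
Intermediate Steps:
R(Z, c) = Z + Z*(16 + 4*c) (R(Z, c) = ((4 + c)*4)*Z + Z = (16 + 4*c)*Z + Z = Z*(16 + 4*c) + Z = Z + Z*(16 + 4*c))
u(48)/R(42, -43) = -17*1/(42*(17 + 4*(-43))) = -17*1/(42*(17 - 172)) = -17/(42*(-155)) = -17/(-6510) = -17*(-1/6510) = 17/6510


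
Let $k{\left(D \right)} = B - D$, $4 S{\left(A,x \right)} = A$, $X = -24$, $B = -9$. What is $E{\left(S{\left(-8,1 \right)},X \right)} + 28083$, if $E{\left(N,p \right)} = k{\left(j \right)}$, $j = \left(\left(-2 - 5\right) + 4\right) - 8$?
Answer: $28085$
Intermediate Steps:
$S{\left(A,x \right)} = \frac{A}{4}$
$j = -11$ ($j = \left(-7 + 4\right) - 8 = -3 - 8 = -11$)
$k{\left(D \right)} = -9 - D$
$E{\left(N,p \right)} = 2$ ($E{\left(N,p \right)} = -9 - -11 = -9 + 11 = 2$)
$E{\left(S{\left(-8,1 \right)},X \right)} + 28083 = 2 + 28083 = 28085$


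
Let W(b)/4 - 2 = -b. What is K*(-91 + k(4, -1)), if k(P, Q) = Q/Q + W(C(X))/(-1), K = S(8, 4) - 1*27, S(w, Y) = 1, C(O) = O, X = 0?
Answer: 2548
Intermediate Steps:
K = -26 (K = 1 - 1*27 = 1 - 27 = -26)
W(b) = 8 - 4*b (W(b) = 8 + 4*(-b) = 8 - 4*b)
k(P, Q) = -7 (k(P, Q) = Q/Q + (8 - 4*0)/(-1) = 1 + (8 + 0)*(-1) = 1 + 8*(-1) = 1 - 8 = -7)
K*(-91 + k(4, -1)) = -26*(-91 - 7) = -26*(-98) = 2548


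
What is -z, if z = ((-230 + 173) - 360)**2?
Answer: -173889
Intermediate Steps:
z = 173889 (z = (-57 - 360)**2 = (-417)**2 = 173889)
-z = -1*173889 = -173889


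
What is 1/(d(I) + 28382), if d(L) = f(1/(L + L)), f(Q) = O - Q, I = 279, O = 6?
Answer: 558/15840503 ≈ 3.5226e-5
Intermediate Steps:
f(Q) = 6 - Q
d(L) = 6 - 1/(2*L) (d(L) = 6 - 1/(L + L) = 6 - 1/(2*L))
1/(d(I) + 28382) = 1/((6 - 1/2/279) + 28382) = 1/((6 - 1/2*1/279) + 28382) = 1/((6 - 1/558) + 28382) = 1/(3347/558 + 28382) = 1/(15840503/558) = 558/15840503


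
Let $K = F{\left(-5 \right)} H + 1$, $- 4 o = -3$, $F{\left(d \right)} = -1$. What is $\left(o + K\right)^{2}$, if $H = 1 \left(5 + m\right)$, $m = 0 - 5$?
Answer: $\frac{49}{16} \approx 3.0625$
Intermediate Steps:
$m = -5$
$o = \frac{3}{4}$ ($o = \left(- \frac{1}{4}\right) \left(-3\right) = \frac{3}{4} \approx 0.75$)
$H = 0$ ($H = 1 \left(5 - 5\right) = 1 \cdot 0 = 0$)
$K = 1$ ($K = \left(-1\right) 0 + 1 = 0 + 1 = 1$)
$\left(o + K\right)^{2} = \left(\frac{3}{4} + 1\right)^{2} = \left(\frac{7}{4}\right)^{2} = \frac{49}{16}$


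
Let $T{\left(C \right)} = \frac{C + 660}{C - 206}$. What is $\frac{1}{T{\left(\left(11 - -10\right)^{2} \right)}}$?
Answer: $\frac{235}{1101} \approx 0.21344$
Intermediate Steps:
$T{\left(C \right)} = \frac{660 + C}{-206 + C}$
$\frac{1}{T{\left(\left(11 - -10\right)^{2} \right)}} = \frac{1}{\frac{1}{-206 + \left(11 - -10\right)^{2}} \left(660 + \left(11 - -10\right)^{2}\right)} = \frac{1}{\frac{1}{-206 + \left(11 + 10\right)^{2}} \left(660 + \left(11 + 10\right)^{2}\right)} = \frac{1}{\frac{1}{-206 + 21^{2}} \left(660 + 21^{2}\right)} = \frac{1}{\frac{1}{-206 + 441} \left(660 + 441\right)} = \frac{1}{\frac{1}{235} \cdot 1101} = \frac{1}{\frac{1101}{235}} = \frac{235}{1101}$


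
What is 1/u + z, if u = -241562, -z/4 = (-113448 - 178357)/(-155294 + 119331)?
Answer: -281956033603/8687294206 ≈ -32.456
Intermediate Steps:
z = -1167220/35963 (z = -4*(-113448 - 178357)/(-155294 + 119331) = -(-1167220)/(-35963) = -(-1167220)*(-1)/35963 = -4*291805/35963 = -1167220/35963 ≈ -32.456)
1/u + z = 1/(-241562) - 1167220/35963 = -1/241562 - 1167220/35963 = -281956033603/8687294206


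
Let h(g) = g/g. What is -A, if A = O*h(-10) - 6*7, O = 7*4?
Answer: 14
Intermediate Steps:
h(g) = 1
O = 28
A = -14 (A = 28*1 - 6*7 = 28 - 42 = -14)
-A = -1*(-14) = 14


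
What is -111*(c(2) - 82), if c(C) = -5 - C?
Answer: 9879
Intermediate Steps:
-111*(c(2) - 82) = -111*((-5 - 1*2) - 82) = -111*((-5 - 2) - 82) = -111*(-7 - 82) = -111*(-89) = 9879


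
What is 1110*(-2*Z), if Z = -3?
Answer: 6660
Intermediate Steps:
1110*(-2*Z) = 1110*(-2*(-3)) = 1110*6 = 6660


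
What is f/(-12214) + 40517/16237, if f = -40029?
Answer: 1144825511/198318718 ≈ 5.7727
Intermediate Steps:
f/(-12214) + 40517/16237 = -40029/(-12214) + 40517/16237 = -40029*(-1/12214) + 40517*(1/16237) = 40029/12214 + 40517/16237 = 1144825511/198318718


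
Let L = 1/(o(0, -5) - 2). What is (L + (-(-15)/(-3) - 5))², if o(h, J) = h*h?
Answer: 441/4 ≈ 110.25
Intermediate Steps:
o(h, J) = h²
L = -½ (L = 1/(0² - 2) = 1/(0 - 2) = 1/(-2) = -½ ≈ -0.50000)
(L + (-(-15)/(-3) - 5))² = (-½ + (-(-15)/(-3) - 5))² = (-½ + (-(-15)*(-1)/3 - 5))² = (-½ + (-3*5/3 - 5))² = (-½ + (-5 - 5))² = (-½ - 10)² = (-21/2)² = 441/4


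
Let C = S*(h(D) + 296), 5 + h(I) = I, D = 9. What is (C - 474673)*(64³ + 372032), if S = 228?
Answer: -257648586048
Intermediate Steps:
h(I) = -5 + I
C = 68400 (C = 228*((-5 + 9) + 296) = 228*(4 + 296) = 228*300 = 68400)
(C - 474673)*(64³ + 372032) = (68400 - 474673)*(64³ + 372032) = -406273*(262144 + 372032) = -406273*634176 = -257648586048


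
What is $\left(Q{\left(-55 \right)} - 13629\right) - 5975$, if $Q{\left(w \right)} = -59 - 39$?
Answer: $-19702$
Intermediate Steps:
$Q{\left(w \right)} = -98$
$\left(Q{\left(-55 \right)} - 13629\right) - 5975 = \left(-98 - 13629\right) - 5975 = -13727 - 5975 = -19702$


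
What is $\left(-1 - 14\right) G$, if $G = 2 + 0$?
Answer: $-30$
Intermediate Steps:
$G = 2$
$\left(-1 - 14\right) G = \left(-1 - 14\right) 2 = \left(-15\right) 2 = -30$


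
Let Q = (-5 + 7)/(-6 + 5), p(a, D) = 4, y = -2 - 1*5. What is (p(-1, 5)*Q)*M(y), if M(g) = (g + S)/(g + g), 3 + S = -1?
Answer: -44/7 ≈ -6.2857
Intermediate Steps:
y = -7 (y = -2 - 5 = -7)
Q = -2 (Q = 2/(-1) = 2*(-1) = -2)
S = -4 (S = -3 - 1 = -4)
M(g) = (-4 + g)/(2*g) (M(g) = (g - 4)/(g + g) = (-4 + g)/((2*g)) = (-4 + g)*(1/(2*g)) = (-4 + g)/(2*g))
(p(-1, 5)*Q)*M(y) = (4*(-2))*((1/2)*(-4 - 7)/(-7)) = -4*(-1)*(-11)/7 = -8*11/14 = -44/7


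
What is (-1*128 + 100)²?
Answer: 784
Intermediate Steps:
(-1*128 + 100)² = (-128 + 100)² = (-28)² = 784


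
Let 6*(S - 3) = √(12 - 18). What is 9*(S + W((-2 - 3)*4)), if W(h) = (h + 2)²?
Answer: 2943 + 3*I*√6/2 ≈ 2943.0 + 3.6742*I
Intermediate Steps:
S = 3 + I*√6/6 (S = 3 + √(12 - 18)/6 = 3 + √(-6)/6 = 3 + (I*√6)/6 = 3 + I*√6/6 ≈ 3.0 + 0.40825*I)
W(h) = (2 + h)²
9*(S + W((-2 - 3)*4)) = 9*((3 + I*√6/6) + (2 + (-2 - 3)*4)²) = 9*((3 + I*√6/6) + (2 - 5*4)²) = 9*((3 + I*√6/6) + (2 - 20)²) = 9*((3 + I*√6/6) + (-18)²) = 9*((3 + I*√6/6) + 324) = 9*(327 + I*√6/6) = 2943 + 3*I*√6/2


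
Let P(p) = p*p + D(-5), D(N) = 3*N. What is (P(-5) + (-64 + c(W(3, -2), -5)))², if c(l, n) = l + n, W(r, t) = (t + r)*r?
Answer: 3136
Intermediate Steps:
W(r, t) = r*(r + t) (W(r, t) = (r + t)*r = r*(r + t))
P(p) = -15 + p² (P(p) = p*p + 3*(-5) = p² - 15 = -15 + p²)
(P(-5) + (-64 + c(W(3, -2), -5)))² = ((-15 + (-5)²) + (-64 + (3*(3 - 2) - 5)))² = ((-15 + 25) + (-64 + (3*1 - 5)))² = (10 + (-64 + (3 - 5)))² = (10 + (-64 - 2))² = (10 - 66)² = (-56)² = 3136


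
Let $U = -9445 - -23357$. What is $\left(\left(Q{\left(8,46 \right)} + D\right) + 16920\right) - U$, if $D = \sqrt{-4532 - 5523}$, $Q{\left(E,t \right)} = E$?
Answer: $3016 + i \sqrt{10055} \approx 3016.0 + 100.27 i$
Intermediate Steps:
$U = 13912$ ($U = -9445 + 23357 = 13912$)
$D = i \sqrt{10055}$ ($D = \sqrt{-10055} = i \sqrt{10055} \approx 100.27 i$)
$\left(\left(Q{\left(8,46 \right)} + D\right) + 16920\right) - U = \left(\left(8 + i \sqrt{10055}\right) + 16920\right) - 13912 = \left(16928 + i \sqrt{10055}\right) - 13912 = 3016 + i \sqrt{10055}$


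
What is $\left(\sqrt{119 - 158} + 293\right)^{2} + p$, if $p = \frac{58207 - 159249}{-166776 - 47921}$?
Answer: $\frac{18423250612}{214697} + 586 i \sqrt{39} \approx 85811.0 + 3659.6 i$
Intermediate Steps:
$p = \frac{101042}{214697}$ ($p = - \frac{101042}{-214697} = \left(-101042\right) \left(- \frac{1}{214697}\right) = \frac{101042}{214697} \approx 0.47063$)
$\left(\sqrt{119 - 158} + 293\right)^{2} + p = \left(\sqrt{119 - 158} + 293\right)^{2} + \frac{101042}{214697} = \left(\sqrt{-39} + 293\right)^{2} + \frac{101042}{214697} = \left(i \sqrt{39} + 293\right)^{2} + \frac{101042}{214697} = \left(293 + i \sqrt{39}\right)^{2} + \frac{101042}{214697} = \frac{101042}{214697} + \left(293 + i \sqrt{39}\right)^{2}$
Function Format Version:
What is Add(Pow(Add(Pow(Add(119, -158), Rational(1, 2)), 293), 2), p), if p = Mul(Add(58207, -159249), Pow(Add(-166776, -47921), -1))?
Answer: Add(Rational(18423250612, 214697), Mul(586, I, Pow(39, Rational(1, 2)))) ≈ Add(85811., Mul(3659.6, I))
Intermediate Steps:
p = Rational(101042, 214697) (p = Mul(-101042, Pow(-214697, -1)) = Mul(-101042, Rational(-1, 214697)) = Rational(101042, 214697) ≈ 0.47063)
Add(Pow(Add(Pow(Add(119, -158), Rational(1, 2)), 293), 2), p) = Add(Pow(Add(Pow(Add(119, -158), Rational(1, 2)), 293), 2), Rational(101042, 214697)) = Add(Pow(Add(Pow(-39, Rational(1, 2)), 293), 2), Rational(101042, 214697)) = Add(Pow(Add(Mul(I, Pow(39, Rational(1, 2))), 293), 2), Rational(101042, 214697)) = Add(Pow(Add(293, Mul(I, Pow(39, Rational(1, 2)))), 2), Rational(101042, 214697)) = Add(Rational(101042, 214697), Pow(Add(293, Mul(I, Pow(39, Rational(1, 2)))), 2))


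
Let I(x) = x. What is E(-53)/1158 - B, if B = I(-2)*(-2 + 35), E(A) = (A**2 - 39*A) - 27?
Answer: 81277/1158 ≈ 70.187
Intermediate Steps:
E(A) = -27 + A**2 - 39*A
B = -66 (B = -2*(-2 + 35) = -2*33 = -66)
E(-53)/1158 - B = (-27 + (-53)**2 - 39*(-53))/1158 - 1*(-66) = (-27 + 2809 + 2067)*(1/1158) + 66 = 4849*(1/1158) + 66 = 4849/1158 + 66 = 81277/1158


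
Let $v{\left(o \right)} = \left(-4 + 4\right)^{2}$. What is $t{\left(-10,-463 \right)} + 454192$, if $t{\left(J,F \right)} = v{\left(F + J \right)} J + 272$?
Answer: $454464$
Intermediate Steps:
$v{\left(o \right)} = 0$ ($v{\left(o \right)} = 0^{2} = 0$)
$t{\left(J,F \right)} = 272$ ($t{\left(J,F \right)} = 0 J + 272 = 0 + 272 = 272$)
$t{\left(-10,-463 \right)} + 454192 = 272 + 454192 = 454464$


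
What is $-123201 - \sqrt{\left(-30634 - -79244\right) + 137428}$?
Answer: $-123201 - \sqrt{186038} \approx -1.2363 \cdot 10^{5}$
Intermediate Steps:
$-123201 - \sqrt{\left(-30634 - -79244\right) + 137428} = -123201 - \sqrt{\left(-30634 + 79244\right) + 137428} = -123201 - \sqrt{48610 + 137428} = -123201 - \sqrt{186038}$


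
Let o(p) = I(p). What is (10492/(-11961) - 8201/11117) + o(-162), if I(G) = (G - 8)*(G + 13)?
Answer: 3367926437485/132970437 ≈ 25328.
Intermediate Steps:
I(G) = (-8 + G)*(13 + G)
o(p) = -104 + p**2 + 5*p
(10492/(-11961) - 8201/11117) + o(-162) = (10492/(-11961) - 8201/11117) + (-104 + (-162)**2 + 5*(-162)) = (10492*(-1/11961) - 8201*1/11117) + (-104 + 26244 - 810) = (-10492/11961 - 8201/11117) + 25330 = -214731725/132970437 + 25330 = 3367926437485/132970437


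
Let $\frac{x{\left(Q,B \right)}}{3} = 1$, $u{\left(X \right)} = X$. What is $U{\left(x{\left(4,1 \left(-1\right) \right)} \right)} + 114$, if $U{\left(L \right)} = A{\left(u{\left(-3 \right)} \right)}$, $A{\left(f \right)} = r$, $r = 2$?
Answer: $116$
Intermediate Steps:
$x{\left(Q,B \right)} = 3$ ($x{\left(Q,B \right)} = 3 \cdot 1 = 3$)
$A{\left(f \right)} = 2$
$U{\left(L \right)} = 2$
$U{\left(x{\left(4,1 \left(-1\right) \right)} \right)} + 114 = 2 + 114 = 116$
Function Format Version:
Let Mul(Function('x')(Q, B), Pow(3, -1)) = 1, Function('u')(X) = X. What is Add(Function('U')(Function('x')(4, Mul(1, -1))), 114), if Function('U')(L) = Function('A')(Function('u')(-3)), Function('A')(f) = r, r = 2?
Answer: 116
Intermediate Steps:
Function('x')(Q, B) = 3 (Function('x')(Q, B) = Mul(3, 1) = 3)
Function('A')(f) = 2
Function('U')(L) = 2
Add(Function('U')(Function('x')(4, Mul(1, -1))), 114) = Add(2, 114) = 116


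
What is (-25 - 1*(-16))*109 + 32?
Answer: -949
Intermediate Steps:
(-25 - 1*(-16))*109 + 32 = (-25 + 16)*109 + 32 = -9*109 + 32 = -981 + 32 = -949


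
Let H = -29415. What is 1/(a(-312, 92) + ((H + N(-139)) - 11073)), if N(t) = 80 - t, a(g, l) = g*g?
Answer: 1/57075 ≈ 1.7521e-5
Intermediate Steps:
a(g, l) = g**2
1/(a(-312, 92) + ((H + N(-139)) - 11073)) = 1/((-312)**2 + ((-29415 + (80 - 1*(-139))) - 11073)) = 1/(97344 + ((-29415 + (80 + 139)) - 11073)) = 1/(97344 + ((-29415 + 219) - 11073)) = 1/(97344 + (-29196 - 11073)) = 1/(97344 - 40269) = 1/57075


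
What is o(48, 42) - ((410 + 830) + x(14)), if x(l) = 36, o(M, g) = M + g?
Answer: -1186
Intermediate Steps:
o(48, 42) - ((410 + 830) + x(14)) = (48 + 42) - ((410 + 830) + 36) = 90 - (1240 + 36) = 90 - 1*1276 = 90 - 1276 = -1186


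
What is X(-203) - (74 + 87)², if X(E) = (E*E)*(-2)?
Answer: -108339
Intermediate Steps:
X(E) = -2*E² (X(E) = E²*(-2) = -2*E²)
X(-203) - (74 + 87)² = -2*(-203)² - (74 + 87)² = -2*41209 - 1*161² = -82418 - 1*25921 = -82418 - 25921 = -108339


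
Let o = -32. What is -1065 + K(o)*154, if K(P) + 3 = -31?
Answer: -6301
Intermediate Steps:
K(P) = -34 (K(P) = -3 - 31 = -34)
-1065 + K(o)*154 = -1065 - 34*154 = -1065 - 5236 = -6301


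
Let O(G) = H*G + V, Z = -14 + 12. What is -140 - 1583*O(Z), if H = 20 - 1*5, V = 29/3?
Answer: 96143/3 ≈ 32048.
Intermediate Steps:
Z = -2
V = 29/3 (V = 29*(1/3) = 29/3 ≈ 9.6667)
H = 15 (H = 20 - 5 = 15)
O(G) = 29/3 + 15*G (O(G) = 15*G + 29/3 = 29/3 + 15*G)
-140 - 1583*O(Z) = -140 - 1583*(29/3 + 15*(-2)) = -140 - 1583*(29/3 - 30) = -140 - 1583*(-61/3) = -140 + 96563/3 = 96143/3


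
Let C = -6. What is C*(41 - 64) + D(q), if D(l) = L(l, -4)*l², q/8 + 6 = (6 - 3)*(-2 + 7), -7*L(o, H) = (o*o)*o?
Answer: -1934916666/7 ≈ -2.7642e+8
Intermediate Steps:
L(o, H) = -o³/7 (L(o, H) = -o*o*o/7 = -o²*o/7 = -o³/7)
q = 72 (q = -48 + 8*((6 - 3)*(-2 + 7)) = -48 + 8*(3*5) = -48 + 8*15 = -48 + 120 = 72)
D(l) = -l⁵/7 (D(l) = (-l³/7)*l² = -l⁵/7)
C*(41 - 64) + D(q) = -6*(41 - 64) - ⅐*72⁵ = -6*(-23) - ⅐*1934917632 = 138 - 1934917632/7 = -1934916666/7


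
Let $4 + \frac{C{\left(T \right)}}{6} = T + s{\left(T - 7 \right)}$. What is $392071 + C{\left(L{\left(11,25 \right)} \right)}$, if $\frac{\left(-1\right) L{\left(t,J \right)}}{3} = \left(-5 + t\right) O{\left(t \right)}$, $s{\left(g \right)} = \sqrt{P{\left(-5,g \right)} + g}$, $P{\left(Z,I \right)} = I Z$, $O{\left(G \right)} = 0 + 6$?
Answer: $391399 + 12 \sqrt{115} \approx 3.9153 \cdot 10^{5}$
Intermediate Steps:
$O{\left(G \right)} = 6$
$s{\left(g \right)} = 2 \sqrt{- g}$ ($s{\left(g \right)} = \sqrt{g \left(-5\right) + g} = \sqrt{- 5 g + g} = \sqrt{- 4 g} = 2 \sqrt{- g}$)
$L{\left(t,J \right)} = 90 - 18 t$ ($L{\left(t,J \right)} = - 3 \left(-5 + t\right) 6 = - 3 \left(-30 + 6 t\right) = 90 - 18 t$)
$C{\left(T \right)} = -24 + 6 T + 12 \sqrt{7 - T}$ ($C{\left(T \right)} = -24 + 6 \left(T + 2 \sqrt{- (T - 7)}\right) = -24 + 6 \left(T + 2 \sqrt{- (-7 + T)}\right) = -24 + 6 \left(T + 2 \sqrt{7 - T}\right) = -24 + \left(6 T + 12 \sqrt{7 - T}\right) = -24 + 6 T + 12 \sqrt{7 - T}$)
$392071 + C{\left(L{\left(11,25 \right)} \right)} = 392071 + \left(-24 + 6 \left(90 - 198\right) + 12 \sqrt{7 - \left(90 - 198\right)}\right) = 392071 + \left(-24 + 6 \left(-108\right) + 12 \sqrt{7 - -108}\right) = 392071 - \left(672 - 12 \sqrt{7 + 108}\right) = 392071 - \left(672 - 12 \sqrt{115}\right) = 391399 + 12 \sqrt{115}$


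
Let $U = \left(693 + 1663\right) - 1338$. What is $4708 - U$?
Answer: $3690$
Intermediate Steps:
$U = 1018$ ($U = 2356 - 1338 = 1018$)
$4708 - U = 4708 - 1018 = 3690$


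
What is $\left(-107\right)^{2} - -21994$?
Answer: $33443$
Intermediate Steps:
$\left(-107\right)^{2} - -21994 = 11449 + 21994 = 33443$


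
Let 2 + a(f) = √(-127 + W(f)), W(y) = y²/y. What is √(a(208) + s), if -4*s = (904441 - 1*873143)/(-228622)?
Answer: 3*√40851665003/228622 ≈ 2.6522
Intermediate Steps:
W(y) = y
s = 15649/457244 (s = -(904441 - 1*873143)/(4*(-228622)) = -(904441 - 873143)*(-1)/(4*228622) = -15649*(-1)/(2*228622) = -¼*(-15649/114311) = 15649/457244 ≈ 0.034225)
a(f) = -2 + √(-127 + f)
√(a(208) + s) = √((-2 + √(-127 + 208)) + 15649/457244) = √((-2 + √81) + 15649/457244) = √((-2 + 9) + 15649/457244) = √(7 + 15649/457244) = √(3216357/457244) = 3*√40851665003/228622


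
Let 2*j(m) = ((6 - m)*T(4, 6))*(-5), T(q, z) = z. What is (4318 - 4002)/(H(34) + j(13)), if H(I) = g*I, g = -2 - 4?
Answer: -316/99 ≈ -3.1919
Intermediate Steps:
g = -6
H(I) = -6*I
j(m) = -90 + 15*m (j(m) = (((6 - m)*6)*(-5))/2 = ((36 - 6*m)*(-5))/2 = (-180 + 30*m)/2 = -90 + 15*m)
(4318 - 4002)/(H(34) + j(13)) = (4318 - 4002)/(-6*34 + (-90 + 15*13)) = 316/(-204 + (-90 + 195)) = 316/(-204 + 105) = 316/(-99) = 316*(-1/99) = -316/99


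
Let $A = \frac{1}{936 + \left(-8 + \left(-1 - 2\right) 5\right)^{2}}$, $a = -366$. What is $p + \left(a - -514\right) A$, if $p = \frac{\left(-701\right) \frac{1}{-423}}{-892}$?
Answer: $\frac{54815803}{552767940} \approx 0.099166$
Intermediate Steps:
$p = - \frac{701}{377316}$ ($p = \left(-701\right) \left(- \frac{1}{423}\right) \left(- \frac{1}{892}\right) = \frac{701}{423} \left(- \frac{1}{892}\right) = - \frac{701}{377316} \approx -0.0018579$)
$A = \frac{1}{1465}$ ($A = \frac{1}{936 + \left(-8 - 15\right)^{2}} = \frac{1}{936 + \left(-23\right)^{2}} = \frac{1}{936 + 529} = \frac{1}{1465} \approx 0.00068259$)
$p + \left(a - -514\right) A = - \frac{701}{377316} + \left(-366 - -514\right) \frac{1}{1465} = - \frac{701}{377316} + \left(-366 + 514\right) \frac{1}{1465} = - \frac{701}{377316} + 148 \cdot \frac{1}{1465} = - \frac{701}{377316} + \frac{148}{1465} = \frac{54815803}{552767940}$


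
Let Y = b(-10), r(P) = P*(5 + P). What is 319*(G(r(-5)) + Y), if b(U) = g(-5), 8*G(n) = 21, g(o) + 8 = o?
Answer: -26477/8 ≈ -3309.6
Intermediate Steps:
g(o) = -8 + o
G(n) = 21/8 (G(n) = (⅛)*21 = 21/8)
b(U) = -13 (b(U) = -8 - 5 = -13)
Y = -13
319*(G(r(-5)) + Y) = 319*(21/8 - 13) = 319*(-83/8) = -26477/8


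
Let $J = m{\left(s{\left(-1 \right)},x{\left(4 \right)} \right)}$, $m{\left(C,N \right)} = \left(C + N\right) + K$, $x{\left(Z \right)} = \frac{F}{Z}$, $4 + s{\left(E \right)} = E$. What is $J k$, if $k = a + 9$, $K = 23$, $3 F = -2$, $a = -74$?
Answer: $- \frac{6955}{6} \approx -1159.2$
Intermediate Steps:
$s{\left(E \right)} = -4 + E$
$F = - \frac{2}{3}$ ($F = \frac{1}{3} \left(-2\right) = - \frac{2}{3} \approx -0.66667$)
$x{\left(Z \right)} = - \frac{2}{3 Z}$
$m{\left(C,N \right)} = 23 + C + N$ ($m{\left(C,N \right)} = \left(C + N\right) + 23 = 23 + C + N$)
$k = -65$ ($k = -74 + 9 = -65$)
$J = \frac{107}{6}$ ($J = 23 - 5 - \frac{2}{3 \cdot 4} = 23 - 5 - \frac{1}{6} = \frac{107}{6} \approx 17.833$)
$J k = \frac{107}{6} \left(-65\right) = - \frac{6955}{6}$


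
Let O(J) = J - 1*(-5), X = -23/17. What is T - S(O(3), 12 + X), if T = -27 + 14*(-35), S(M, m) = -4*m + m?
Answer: -8246/17 ≈ -485.06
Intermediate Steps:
X = -23/17 (X = -23*1/17 = -23/17 ≈ -1.3529)
O(J) = 5 + J (O(J) = J + 5 = 5 + J)
S(M, m) = -3*m
T = -517 (T = -27 - 490 = -517)
T - S(O(3), 12 + X) = -517 - (-3)*(12 - 23/17) = -517 - (-3)*181/17 = -517 - 1*(-543/17) = -517 + 543/17 = -8246/17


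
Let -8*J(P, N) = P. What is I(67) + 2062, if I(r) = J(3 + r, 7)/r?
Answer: 552581/268 ≈ 2061.9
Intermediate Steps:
J(P, N) = -P/8
I(r) = (-3/8 - r/8)/r (I(r) = (-(3 + r)/8)/r = (-3/8 - r/8)/r)
I(67) + 2062 = (1/8)*(-3 - 1*67)/67 + 2062 = (1/8)*(1/67)*(-3 - 67) + 2062 = (1/8)*(1/67)*(-70) + 2062 = -35/268 + 2062 = 552581/268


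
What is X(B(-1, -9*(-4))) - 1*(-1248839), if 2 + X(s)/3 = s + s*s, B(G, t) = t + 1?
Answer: 1253051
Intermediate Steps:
B(G, t) = 1 + t
X(s) = -6 + 3*s + 3*s² (X(s) = -6 + 3*(s + s*s) = -6 + 3*(s + s²) = -6 + (3*s + 3*s²) = -6 + 3*s + 3*s²)
X(B(-1, -9*(-4))) - 1*(-1248839) = (-6 + 3*(1 - 9*(-4)) + 3*(1 - 9*(-4))²) - 1*(-1248839) = (-6 + 3*(1 + 36) + 3*(1 + 36)²) + 1248839 = (-6 + 3*37 + 3*37²) + 1248839 = (-6 + 111 + 3*1369) + 1248839 = (-6 + 111 + 4107) + 1248839 = 4212 + 1248839 = 1253051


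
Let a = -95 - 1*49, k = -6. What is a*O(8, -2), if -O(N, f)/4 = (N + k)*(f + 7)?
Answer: 5760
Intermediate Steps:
O(N, f) = -4*(-6 + N)*(7 + f) (O(N, f) = -4*(N - 6)*(f + 7) = -4*(-6 + N)*(7 + f))
a = -144 (a = -95 - 49 = -144)
a*O(8, -2) = -144*(168 - 28*8 + 24*(-2) - 4*8*(-2)) = -144*(168 - 224 - 48 + 64) = -144*(-40) = 5760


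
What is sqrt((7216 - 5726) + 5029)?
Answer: sqrt(6519) ≈ 80.740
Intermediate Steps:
sqrt((7216 - 5726) + 5029) = sqrt(1490 + 5029) = sqrt(6519)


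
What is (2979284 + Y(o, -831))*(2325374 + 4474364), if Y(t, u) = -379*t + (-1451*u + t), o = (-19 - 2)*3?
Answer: 28619274473702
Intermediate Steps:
o = -63 (o = -21*3 = -63)
Y(t, u) = -1451*u - 378*t (Y(t, u) = -379*t + (t - 1451*u) = -1451*u - 378*t)
(2979284 + Y(o, -831))*(2325374 + 4474364) = (2979284 + (-1451*(-831) - 378*(-63)))*(2325374 + 4474364) = (2979284 + (1205781 + 23814))*6799738 = (2979284 + 1229595)*6799738 = 4208879*6799738 = 28619274473702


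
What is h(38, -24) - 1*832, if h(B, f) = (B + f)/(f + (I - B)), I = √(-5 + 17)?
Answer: -797273/958 - 7*√3/958 ≈ -832.24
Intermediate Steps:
I = 2*√3 (I = √12 = 2*√3 ≈ 3.4641)
h(B, f) = (B + f)/(f - B + 2*√3) (h(B, f) = (B + f)/(f + (2*√3 - B)) = (B + f)/(f + (-B + 2*√3)) = (B + f)/(f - B + 2*√3))
h(38, -24) - 1*832 = (38 - 24)/(-24 - 1*38 + 2*√3) - 1*832 = 14/(-24 - 38 + 2*√3) - 832 = 14/(-62 + 2*√3) - 832 = -832 + 14/(-62 + 2*√3)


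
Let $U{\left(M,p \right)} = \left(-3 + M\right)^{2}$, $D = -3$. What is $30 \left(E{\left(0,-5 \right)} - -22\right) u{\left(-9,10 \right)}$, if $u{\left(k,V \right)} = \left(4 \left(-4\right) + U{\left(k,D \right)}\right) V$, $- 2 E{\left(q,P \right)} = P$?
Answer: $940800$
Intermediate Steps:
$E{\left(q,P \right)} = - \frac{P}{2}$
$u{\left(k,V \right)} = V \left(-16 + \left(-3 + k\right)^{2}\right)$ ($u{\left(k,V \right)} = \left(4 \left(-4\right) + \left(-3 + k\right)^{2}\right) V = \left(-16 + \left(-3 + k\right)^{2}\right) V = V \left(-16 + \left(-3 + k\right)^{2}\right)$)
$30 \left(E{\left(0,-5 \right)} - -22\right) u{\left(-9,10 \right)} = 30 \left(\left(- \frac{1}{2}\right) \left(-5\right) - -22\right) 10 \left(-16 + \left(-3 - 9\right)^{2}\right) = 30 \left(\frac{5}{2} + 22\right) 10 \left(-16 + \left(-12\right)^{2}\right) = 30 \cdot \frac{49}{2} \cdot 10 \left(-16 + 144\right) = 735 \cdot 10 \cdot 128 = 735 \cdot 1280 = 940800$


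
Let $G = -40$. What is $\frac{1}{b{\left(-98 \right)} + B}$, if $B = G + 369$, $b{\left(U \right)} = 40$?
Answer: $\frac{1}{369} \approx 0.00271$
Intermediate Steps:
$B = 329$ ($B = -40 + 369 = 329$)
$\frac{1}{b{\left(-98 \right)} + B} = \frac{1}{40 + 329} = \frac{1}{369}$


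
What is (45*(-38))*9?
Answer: -15390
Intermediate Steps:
(45*(-38))*9 = -1710*9 = -15390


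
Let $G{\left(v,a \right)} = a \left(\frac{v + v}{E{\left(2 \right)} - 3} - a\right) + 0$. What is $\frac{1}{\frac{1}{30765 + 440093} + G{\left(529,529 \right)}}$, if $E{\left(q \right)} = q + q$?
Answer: $\frac{470858}{131765373579} \approx 3.5735 \cdot 10^{-6}$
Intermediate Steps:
$E{\left(q \right)} = 2 q$
$G{\left(v,a \right)} = a \left(- a + 2 v\right)$ ($G{\left(v,a \right)} = a \left(\frac{v + v}{2 \cdot 2 - 3} - a\right) + 0 = a \left(\frac{2 v}{4 - 3} - a\right) + 0 = a \left(\frac{2 v}{1} - a\right) + 0 = a \left(2 v 1 - a\right) + 0 = a \left(2 v - a\right) + 0 = a \left(- a + 2 v\right) + 0 = a \left(- a + 2 v\right)$)
$\frac{1}{\frac{1}{30765 + 440093} + G{\left(529,529 \right)}} = \frac{1}{\frac{1}{30765 + 440093} + 529 \left(\left(-1\right) 529 + 2 \cdot 529\right)} = \frac{1}{\frac{1}{470858} + 529 \left(-529 + 1058\right)} = \frac{1}{\frac{1}{470858} + 529 \cdot 529} = \frac{1}{\frac{1}{470858} + 279841} = \frac{1}{\frac{131765373579}{470858}} = \frac{470858}{131765373579}$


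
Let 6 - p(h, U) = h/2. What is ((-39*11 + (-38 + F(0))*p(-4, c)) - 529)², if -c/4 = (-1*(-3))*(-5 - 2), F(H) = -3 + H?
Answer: 1653796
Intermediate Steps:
c = 84 (c = -4*(-1*(-3))*(-5 - 2) = -12*(-7) = -4*(-21) = 84)
p(h, U) = 6 - h/2
((-39*11 + (-38 + F(0))*p(-4, c)) - 529)² = ((-39*11 + (-38 + (-3 + 0))*(6 - ½*(-4))) - 529)² = ((-429 + (-38 - 3)*(6 + 2)) - 529)² = ((-429 - 41*8) - 529)² = ((-429 - 328) - 529)² = (-757 - 529)² = (-1286)² = 1653796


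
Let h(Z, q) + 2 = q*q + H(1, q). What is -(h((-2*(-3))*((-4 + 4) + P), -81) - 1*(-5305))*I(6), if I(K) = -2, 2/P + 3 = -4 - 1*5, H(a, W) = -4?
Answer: 23720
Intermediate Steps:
P = -1/6 (P = 2/(-3 + (-4 - 1*5)) = 2/(-3 + (-4 - 5)) = 2/(-3 - 9) = 2/(-12) = 2*(-1/12) = -1/6 ≈ -0.16667)
h(Z, q) = -6 + q**2 (h(Z, q) = -2 + (q*q - 4) = -2 + (q**2 - 4) = -2 + (-4 + q**2) = -6 + q**2)
-(h((-2*(-3))*((-4 + 4) + P), -81) - 1*(-5305))*I(6) = -((-6 + (-81)**2) - 1*(-5305))*(-2) = -((-6 + 6561) + 5305)*(-2) = -(6555 + 5305)*(-2) = -11860*(-2) = -1*(-23720) = 23720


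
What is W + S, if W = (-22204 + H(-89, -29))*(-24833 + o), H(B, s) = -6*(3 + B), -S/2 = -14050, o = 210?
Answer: 534051724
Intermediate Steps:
S = 28100 (S = -2*(-14050) = 28100)
H(B, s) = -18 - 6*B
W = 534023624 (W = (-22204 + (-18 - 6*(-89)))*(-24833 + 210) = (-22204 + (-18 + 534))*(-24623) = (-22204 + 516)*(-24623) = -21688*(-24623) = 534023624)
W + S = 534023624 + 28100 = 534051724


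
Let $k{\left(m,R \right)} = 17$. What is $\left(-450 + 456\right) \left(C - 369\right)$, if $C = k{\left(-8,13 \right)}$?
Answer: $-2112$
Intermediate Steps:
$C = 17$
$\left(-450 + 456\right) \left(C - 369\right) = \left(-450 + 456\right) \left(17 - 369\right) = 6 \left(-352\right) = -2112$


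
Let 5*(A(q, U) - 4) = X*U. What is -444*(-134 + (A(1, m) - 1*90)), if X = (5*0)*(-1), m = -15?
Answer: 97680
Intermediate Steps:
X = 0 (X = 0*(-1) = 0)
A(q, U) = 4 (A(q, U) = 4 + (0*U)/5 = 4 + (1/5)*0 = 4 + 0 = 4)
-444*(-134 + (A(1, m) - 1*90)) = -444*(-134 + (4 - 1*90)) = -444*(-134 + (4 - 90)) = -444*(-134 - 86) = -444*(-220) = 97680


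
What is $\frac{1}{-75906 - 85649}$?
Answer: $- \frac{1}{161555} \approx -6.1898 \cdot 10^{-6}$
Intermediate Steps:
$\frac{1}{-75906 - 85649} = \frac{1}{-161555} = - \frac{1}{161555}$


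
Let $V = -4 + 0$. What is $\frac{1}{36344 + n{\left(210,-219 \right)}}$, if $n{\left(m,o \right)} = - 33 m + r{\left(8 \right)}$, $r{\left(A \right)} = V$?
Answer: $\frac{1}{29410} \approx 3.4002 \cdot 10^{-5}$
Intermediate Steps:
$V = -4$
$r{\left(A \right)} = -4$
$n{\left(m,o \right)} = -4 - 33 m$ ($n{\left(m,o \right)} = - 33 m - 4 = -4 - 33 m$)
$\frac{1}{36344 + n{\left(210,-219 \right)}} = \frac{1}{36344 - 6934} = \frac{1}{29410}$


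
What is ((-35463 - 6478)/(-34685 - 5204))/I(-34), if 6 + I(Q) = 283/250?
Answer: -10485250/48544913 ≈ -0.21599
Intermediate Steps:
I(Q) = -1217/250 (I(Q) = -6 + 283/250 = -1217/250)
((-35463 - 6478)/(-34685 - 5204))/I(-34) = ((-35463 - 6478)/(-34685 - 5204))/(-1217/250) = -41941/(-39889)*(-250/1217) = -41941*(-1/39889)*(-250/1217) = (41941/39889)*(-250/1217) = -10485250/48544913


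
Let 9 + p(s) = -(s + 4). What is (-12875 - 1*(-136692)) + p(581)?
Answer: 123223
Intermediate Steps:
p(s) = -13 - s (p(s) = -9 - (s + 4) = -9 - (4 + s) = -9 + (-4 - s) = -13 - s)
(-12875 - 1*(-136692)) + p(581) = (-12875 - 1*(-136692)) + (-13 - 1*581) = (-12875 + 136692) + (-13 - 581) = 123817 - 594 = 123223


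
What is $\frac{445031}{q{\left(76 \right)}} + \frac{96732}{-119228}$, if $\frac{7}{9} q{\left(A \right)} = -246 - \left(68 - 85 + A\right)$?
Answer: $- \frac{92921655454}{81820215} \approx -1135.7$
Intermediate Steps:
$q{\left(A \right)} = - \frac{2061}{7} - \frac{9 A}{7}$ ($q{\left(A \right)} = \frac{9 \left(-246 - \left(68 - 85 + A\right)\right)}{7} = \frac{9 \left(-246 - \left(-17 + A\right)\right)}{7} = \frac{9 \left(-229 - A\right)}{7} = - \frac{2061}{7} - \frac{9 A}{7}$)
$\frac{445031}{q{\left(76 \right)}} + \frac{96732}{-119228} = \frac{445031}{- \frac{2061}{7} - \frac{684}{7}} + \frac{96732}{-119228} = \frac{445031}{- \frac{2061}{7} - \frac{684}{7}} + 96732 \left(- \frac{1}{119228}\right) = \frac{445031}{- \frac{2745}{7}} - \frac{24183}{29807} = 445031 \left(- \frac{7}{2745}\right) - \frac{24183}{29807} = - \frac{3115217}{2745} - \frac{24183}{29807} = - \frac{92921655454}{81820215}$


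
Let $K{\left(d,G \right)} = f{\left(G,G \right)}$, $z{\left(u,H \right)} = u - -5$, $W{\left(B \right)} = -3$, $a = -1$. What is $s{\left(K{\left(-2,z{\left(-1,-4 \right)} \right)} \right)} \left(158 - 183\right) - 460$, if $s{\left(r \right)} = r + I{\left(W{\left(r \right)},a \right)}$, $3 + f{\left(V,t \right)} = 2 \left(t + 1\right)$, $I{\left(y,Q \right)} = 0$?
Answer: $-635$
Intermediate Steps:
$f{\left(V,t \right)} = -1 + 2 t$ ($f{\left(V,t \right)} = -3 + 2 \left(t + 1\right) = -3 + 2 \left(1 + t\right) = -3 + \left(2 + 2 t\right) = -1 + 2 t$)
$z{\left(u,H \right)} = 5 + u$ ($z{\left(u,H \right)} = u + 5 = 5 + u$)
$K{\left(d,G \right)} = -1 + 2 G$
$s{\left(r \right)} = r$ ($s{\left(r \right)} = r + 0 = r$)
$s{\left(K{\left(-2,z{\left(-1,-4 \right)} \right)} \right)} \left(158 - 183\right) - 460 = \left(-1 + 2 \left(5 - 1\right)\right) \left(158 - 183\right) - 460 = \left(-1 + 2 \cdot 4\right) \left(158 - 183\right) - 460 = \left(-1 + 8\right) \left(-25\right) - 460 = 7 \left(-25\right) - 460 = -175 - 460 = -635$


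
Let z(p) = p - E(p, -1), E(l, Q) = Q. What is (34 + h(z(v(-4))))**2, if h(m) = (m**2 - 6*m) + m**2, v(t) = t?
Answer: 4900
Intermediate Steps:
z(p) = 1 + p (z(p) = p - 1*(-1) = p + 1 = 1 + p)
h(m) = -6*m + 2*m**2
(34 + h(z(v(-4))))**2 = (34 + 2*(1 - 4)*(-3 + (1 - 4)))**2 = (34 + 2*(-3)*(-3 - 3))**2 = (34 + 2*(-3)*(-6))**2 = (34 + 36)**2 = 70**2 = 4900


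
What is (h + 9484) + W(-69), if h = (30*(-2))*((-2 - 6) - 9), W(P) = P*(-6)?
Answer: 10918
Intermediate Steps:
W(P) = -6*P
h = 1020 (h = -60*(-8 - 9) = -60*(-17) = 1020)
(h + 9484) + W(-69) = (1020 + 9484) - 6*(-69) = 10504 + 414 = 10918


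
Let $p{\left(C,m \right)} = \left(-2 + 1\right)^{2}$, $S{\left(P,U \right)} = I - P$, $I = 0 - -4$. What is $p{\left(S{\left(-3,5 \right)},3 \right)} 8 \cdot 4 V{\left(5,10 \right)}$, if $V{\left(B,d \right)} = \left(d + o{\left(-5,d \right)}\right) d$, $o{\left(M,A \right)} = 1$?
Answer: $3520$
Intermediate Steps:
$I = 4$ ($I = 0 + 4 = 4$)
$S{\left(P,U \right)} = 4 - P$
$p{\left(C,m \right)} = 1$ ($p{\left(C,m \right)} = \left(-1\right)^{2} = 1$)
$V{\left(B,d \right)} = d \left(1 + d\right)$ ($V{\left(B,d \right)} = \left(d + 1\right) d = \left(1 + d\right) d = d \left(1 + d\right)$)
$p{\left(S{\left(-3,5 \right)},3 \right)} 8 \cdot 4 V{\left(5,10 \right)} = 1 \cdot 8 \cdot 4 \cdot 10 \left(1 + 10\right) = 8 \cdot 4 \cdot 10 \cdot 11 = 32 \cdot 110 = 3520$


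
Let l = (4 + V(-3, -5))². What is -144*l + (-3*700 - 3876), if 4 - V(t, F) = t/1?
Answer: -23400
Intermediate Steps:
V(t, F) = 4 - t (V(t, F) = 4 - t/1 = 4 - t)
l = 121 (l = (4 + (4 - 1*(-3)))² = (4 + (4 + 3))² = (4 + 7)² = 11² = 121)
-144*l + (-3*700 - 3876) = -144*121 + (-3*700 - 3876) = -17424 + (-2100 - 3876) = -17424 - 5976 = -23400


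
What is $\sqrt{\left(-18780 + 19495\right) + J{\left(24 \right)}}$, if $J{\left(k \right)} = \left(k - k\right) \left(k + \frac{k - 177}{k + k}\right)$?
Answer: $\sqrt{715} \approx 26.739$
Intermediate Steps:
$J{\left(k \right)} = 0$ ($J{\left(k \right)} = 0 \left(k + \frac{-177 + k}{2 k}\right) = 0$)
$\sqrt{\left(-18780 + 19495\right) + J{\left(24 \right)}} = \sqrt{\left(-18780 + 19495\right) + 0} = \sqrt{715 + 0} = \sqrt{715}$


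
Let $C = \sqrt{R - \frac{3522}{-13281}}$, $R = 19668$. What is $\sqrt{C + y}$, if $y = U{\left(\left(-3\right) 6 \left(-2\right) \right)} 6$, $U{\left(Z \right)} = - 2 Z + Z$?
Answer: $\frac{\sqrt{-4233239064 + 4427 \sqrt{385465132070}}}{4427} \approx 8.7038 i$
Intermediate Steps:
$U{\left(Z \right)} = - Z$
$y = -216$ ($y = - \left(-3\right) 6 \left(-2\right) 6 = - \left(-18\right) \left(-2\right) 6 = \left(-1\right) 36 \cdot 6 = \left(-36\right) 6 = -216$)
$C = \frac{\sqrt{385465132070}}{4427}$ ($C = \sqrt{19668 - \frac{3522}{-13281}} = \sqrt{19668 - - \frac{1174}{4427}} = \sqrt{19668 + \frac{1174}{4427}} = \sqrt{\frac{87071410}{4427}} = \frac{\sqrt{385465132070}}{4427} \approx 140.24$)
$\sqrt{C + y} = \sqrt{\frac{\sqrt{385465132070}}{4427} - 216} = \sqrt{-216 + \frac{\sqrt{385465132070}}{4427}}$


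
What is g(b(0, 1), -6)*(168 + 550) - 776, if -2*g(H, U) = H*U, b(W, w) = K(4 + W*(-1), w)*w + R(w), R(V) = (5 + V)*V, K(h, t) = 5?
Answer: 22918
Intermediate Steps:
R(V) = V*(5 + V)
b(W, w) = 5*w + w*(5 + w)
g(H, U) = -H*U/2
g(b(0, 1), -6)*(168 + 550) - 776 = (-½*1*(10 + 1)*(-6))*(168 + 550) - 776 = -½*1*11*(-6)*718 - 776 = -½*11*(-6)*718 - 776 = 33*718 - 776 = 23694 - 776 = 22918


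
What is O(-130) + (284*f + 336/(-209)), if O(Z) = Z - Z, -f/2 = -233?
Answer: 27659560/209 ≈ 1.3234e+5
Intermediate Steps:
f = 466 (f = -2*(-233) = 466)
O(Z) = 0
O(-130) + (284*f + 336/(-209)) = 0 + (284*466 + 336/(-209)) = 0 + (132344 + 336*(-1/209)) = 0 + (132344 - 336/209) = 0 + 27659560/209 = 27659560/209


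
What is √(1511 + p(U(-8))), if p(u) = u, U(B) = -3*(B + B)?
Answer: √1559 ≈ 39.484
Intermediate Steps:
U(B) = -6*B
√(1511 + p(U(-8))) = √(1511 - 6*(-8)) = √(1511 + 48) = √1559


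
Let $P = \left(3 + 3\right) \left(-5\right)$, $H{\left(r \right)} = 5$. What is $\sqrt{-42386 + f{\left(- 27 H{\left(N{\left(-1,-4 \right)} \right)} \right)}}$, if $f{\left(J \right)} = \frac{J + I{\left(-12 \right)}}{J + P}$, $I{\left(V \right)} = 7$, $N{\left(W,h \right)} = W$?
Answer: $\frac{i \sqrt{1153937730}}{165} \approx 205.88 i$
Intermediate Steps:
$P = -30$ ($P = 6 \left(-5\right) = -30$)
$f{\left(J \right)} = \frac{7 + J}{-30 + J}$ ($f{\left(J \right)} = \frac{J + 7}{J - 30} = \frac{7 + J}{-30 + J}$)
$\sqrt{-42386 + f{\left(- 27 H{\left(N{\left(-1,-4 \right)} \right)} \right)}} = \sqrt{-42386 + \frac{7 - 135}{-30 - 135}} = \sqrt{-42386 + \frac{1}{-165} \left(-128\right)} = \sqrt{-42386 - - \frac{128}{165}} = \sqrt{-42386 + \frac{128}{165}} = \sqrt{- \frac{6993562}{165}} = \frac{i \sqrt{1153937730}}{165}$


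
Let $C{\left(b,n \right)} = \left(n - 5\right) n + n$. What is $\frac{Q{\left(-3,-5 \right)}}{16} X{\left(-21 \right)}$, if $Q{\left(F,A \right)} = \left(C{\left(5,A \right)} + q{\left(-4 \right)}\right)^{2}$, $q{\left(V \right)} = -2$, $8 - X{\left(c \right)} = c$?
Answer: $\frac{53621}{16} \approx 3351.3$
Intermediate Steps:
$X{\left(c \right)} = 8 - c$
$C{\left(b,n \right)} = n + n \left(-5 + n\right)$ ($C{\left(b,n \right)} = \left(-5 + n\right) n + n = n \left(-5 + n\right) + n = n + n \left(-5 + n\right)$)
$Q{\left(F,A \right)} = \left(-2 + A \left(-4 + A\right)\right)^{2}$ ($Q{\left(F,A \right)} = \left(A \left(-4 + A\right) - 2\right)^{2} = \left(-2 + A \left(-4 + A\right)\right)^{2}$)
$\frac{Q{\left(-3,-5 \right)}}{16} X{\left(-21 \right)} = \frac{\left(-2 - 5 \left(-4 - 5\right)\right)^{2}}{16} \left(8 - -21\right) = \left(-2 - -45\right)^{2} \cdot \frac{1}{16} \left(8 + 21\right) = \left(-2 + 45\right)^{2} \cdot \frac{1}{16} \cdot 29 = 43^{2} \cdot \frac{1}{16} \cdot 29 = 1849 \cdot \frac{1}{16} \cdot 29 = \frac{1849}{16} \cdot 29 = \frac{53621}{16}$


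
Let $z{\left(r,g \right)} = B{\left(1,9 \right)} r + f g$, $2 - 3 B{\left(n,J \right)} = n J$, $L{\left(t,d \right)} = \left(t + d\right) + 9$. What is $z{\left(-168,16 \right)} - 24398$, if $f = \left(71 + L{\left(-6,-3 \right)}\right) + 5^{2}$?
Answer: $-22470$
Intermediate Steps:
$L{\left(t,d \right)} = 9 + d + t$ ($L{\left(t,d \right)} = \left(d + t\right) + 9 = 9 + d + t$)
$B{\left(n,J \right)} = \frac{2}{3} - \frac{J n}{3}$ ($B{\left(n,J \right)} = \frac{2}{3} - \frac{n J}{3} = \frac{2}{3} - \frac{J n}{3}$)
$f = 96$ ($f = \left(71 - 0\right) + 5^{2} = \left(71 + 0\right) + 25 = 71 + 25 = 96$)
$z{\left(r,g \right)} = 96 g - \frac{7 r}{3}$ ($z{\left(r,g \right)} = \left(\frac{2}{3} - 3 \cdot 1\right) r + 96 g = \left(\frac{2}{3} - 3\right) r + 96 g = - \frac{7 r}{3} + 96 g = 96 g - \frac{7 r}{3}$)
$z{\left(-168,16 \right)} - 24398 = \left(96 \cdot 16 - -392\right) - 24398 = \left(1536 + 392\right) - 24398 = 1928 - 24398 = -22470$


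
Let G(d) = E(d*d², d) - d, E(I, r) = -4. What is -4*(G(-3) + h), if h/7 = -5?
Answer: 144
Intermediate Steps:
h = -35 (h = 7*(-5) = -35)
G(d) = -4 - d
-4*(G(-3) + h) = -4*((-4 - 1*(-3)) - 35) = -4*((-4 + 3) - 35) = -4*(-1 - 35) = -4*(-36) = 144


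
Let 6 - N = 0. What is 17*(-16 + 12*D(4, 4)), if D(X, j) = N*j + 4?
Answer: 5440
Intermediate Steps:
N = 6 (N = 6 - 1*0 = 6 + 0 = 6)
D(X, j) = 4 + 6*j (D(X, j) = 6*j + 4 = 4 + 6*j)
17*(-16 + 12*D(4, 4)) = 17*(-16 + 12*(4 + 6*4)) = 17*(-16 + 12*(4 + 24)) = 17*(-16 + 12*28) = 17*(-16 + 336) = 17*320 = 5440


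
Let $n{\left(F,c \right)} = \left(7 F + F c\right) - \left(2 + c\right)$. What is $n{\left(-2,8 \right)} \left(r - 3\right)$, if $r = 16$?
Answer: $-520$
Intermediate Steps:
$n{\left(F,c \right)} = -2 - c + 7 F + F c$
$n{\left(-2,8 \right)} \left(r - 3\right) = \left(-2 - 8 + 7 \left(-2\right) - 16\right) \left(16 - 3\right) = \left(-2 - 8 - 14 - 16\right) 13 = \left(-40\right) 13 = -520$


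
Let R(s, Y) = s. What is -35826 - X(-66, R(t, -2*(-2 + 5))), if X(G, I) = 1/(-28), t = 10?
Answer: -1003127/28 ≈ -35826.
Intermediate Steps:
X(G, I) = -1/28
-35826 - X(-66, R(t, -2*(-2 + 5))) = -35826 - 1*(-1/28) = -35826 + 1/28 = -1003127/28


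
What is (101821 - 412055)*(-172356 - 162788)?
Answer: 103973063696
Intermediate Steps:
(101821 - 412055)*(-172356 - 162788) = -310234*(-335144) = 103973063696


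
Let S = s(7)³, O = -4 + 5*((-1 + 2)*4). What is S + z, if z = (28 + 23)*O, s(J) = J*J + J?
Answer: 176432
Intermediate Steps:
s(J) = J + J² (s(J) = J² + J = J + J²)
O = 16 (O = -4 + 5*(1*4) = -4 + 5*4 = -4 + 20 = 16)
S = 175616 (S = (7*(1 + 7))³ = (7*8)³ = 56³ = 175616)
z = 816 (z = (28 + 23)*16 = 51*16 = 816)
S + z = 175616 + 816 = 176432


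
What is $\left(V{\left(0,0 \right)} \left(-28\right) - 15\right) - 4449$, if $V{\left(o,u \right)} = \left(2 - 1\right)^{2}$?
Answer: $-4492$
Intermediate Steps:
$V{\left(o,u \right)} = 1$ ($V{\left(o,u \right)} = 1^{2} = 1$)
$\left(V{\left(0,0 \right)} \left(-28\right) - 15\right) - 4449 = \left(1 \left(-28\right) - 15\right) - 4449 = \left(-28 - 15\right) - 4449 = -43 - 4449 = -4492$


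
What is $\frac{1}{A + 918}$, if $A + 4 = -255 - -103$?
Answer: $\frac{1}{762} \approx 0.0013123$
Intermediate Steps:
$A = -156$ ($A = -4 - 152 = -156$)
$\frac{1}{A + 918} = \frac{1}{-156 + 918} = \frac{1}{762}$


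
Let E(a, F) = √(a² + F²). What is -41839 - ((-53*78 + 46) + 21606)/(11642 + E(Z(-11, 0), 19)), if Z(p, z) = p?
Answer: -2835440671877/67767841 + 8759*√482/67767841 ≈ -41841.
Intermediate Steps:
E(a, F) = √(F² + a²)
-41839 - ((-53*78 + 46) + 21606)/(11642 + E(Z(-11, 0), 19)) = -41839 - ((-53*78 + 46) + 21606)/(11642 + √(19² + (-11)²)) = -41839 - ((-4134 + 46) + 21606)/(11642 + √(361 + 121)) = -41839 - (-4088 + 21606)/(11642 + √482) = -41839 - 17518/(11642 + √482)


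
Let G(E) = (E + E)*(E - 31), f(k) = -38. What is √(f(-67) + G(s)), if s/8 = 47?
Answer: √259402 ≈ 509.32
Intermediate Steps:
s = 376 (s = 8*47 = 376)
G(E) = 2*E*(-31 + E) (G(E) = (2*E)*(-31 + E) = 2*E*(-31 + E))
√(f(-67) + G(s)) = √(-38 + 2*376*(-31 + 376)) = √(-38 + 2*376*345) = √(-38 + 259440) = √259402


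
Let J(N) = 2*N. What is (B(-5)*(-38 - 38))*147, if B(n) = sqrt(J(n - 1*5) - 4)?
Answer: -22344*I*sqrt(6) ≈ -54731.0*I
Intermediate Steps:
B(n) = sqrt(-14 + 2*n) (B(n) = sqrt(2*(n - 1*5) - 4) = sqrt(2*(n - 5) - 4) = sqrt(2*(-5 + n) - 4) = sqrt((-10 + 2*n) - 4) = sqrt(-14 + 2*n))
(B(-5)*(-38 - 38))*147 = (sqrt(-14 + 2*(-5))*(-38 - 38))*147 = (sqrt(-14 - 10)*(-76))*147 = (sqrt(-24)*(-76))*147 = ((2*I*sqrt(6))*(-76))*147 = -152*I*sqrt(6)*147 = -22344*I*sqrt(6)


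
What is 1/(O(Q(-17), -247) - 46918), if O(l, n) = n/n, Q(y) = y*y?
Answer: -1/46917 ≈ -2.1314e-5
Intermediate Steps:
Q(y) = y²
O(l, n) = 1
1/(O(Q(-17), -247) - 46918) = 1/(1 - 46918) = 1/(-46917) = -1/46917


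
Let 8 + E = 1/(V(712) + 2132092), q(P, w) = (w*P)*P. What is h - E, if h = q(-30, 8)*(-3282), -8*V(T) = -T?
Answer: -50384272844953/2132181 ≈ -2.3630e+7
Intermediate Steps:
V(T) = T/8 (V(T) = -(-1)*T/8 = T/8)
q(P, w) = w*P² (q(P, w) = (P*w)*P = w*P²)
h = -23630400 (h = (8*(-30)²)*(-3282) = (8*900)*(-3282) = 7200*(-3282) = -23630400)
E = -17057447/2132181 (E = -8 + 1/((⅛)*712 + 2132092) = -8 + 1/(89 + 2132092) = -8 + 1/2132181 = -17057447/2132181 ≈ -8.0000)
h - E = -23630400 - 1*(-17057447/2132181) = -23630400 + 17057447/2132181 = -50384272844953/2132181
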